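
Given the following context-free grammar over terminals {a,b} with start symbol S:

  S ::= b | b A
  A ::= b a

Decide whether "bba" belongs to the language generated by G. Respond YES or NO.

CNF form of G:
  S -> T0 A | b
  A -> T0 T1
  T0 -> b
  T1 -> a

CYK table (by increasing span):
  T[0,0] 'b' = {S,T0}  orig:{S}
  T[1,1] 'b' = {S,T0}  orig:{S}
  T[2,2] 'a' = {T1}  orig:{}
  T[0,1] 'bb' = ∅
  T[1,2] 'ba' = {A}
  T[0,2] 'bba' = {S}

S ∈ T[0,2] ⇒ YES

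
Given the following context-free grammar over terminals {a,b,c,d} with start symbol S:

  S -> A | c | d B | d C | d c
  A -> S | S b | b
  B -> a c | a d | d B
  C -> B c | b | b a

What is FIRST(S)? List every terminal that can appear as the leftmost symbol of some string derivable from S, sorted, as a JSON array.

Compute FIRST by fixpoint:
[1]
  A via A→b: +{b}
  B via B→a c: +{a}
  B via B→d B: +{d}
  C via C→B c: +{a,d}
  C via C→b: +{b}
  S via S→A: +{b}
  S via S→c: +{c}
  S via S→d B: +{d}
  FIRST(S)={b,c,d}  FIRST(A)={b}  FIRST(B)={a,d}  FIRST(C)={a,b,d}
[2]
  A via A→S: +{c,d}
  FIRST(S)={b,c,d}  FIRST(A)={b,c,d}  FIRST(B)={a,d}  FIRST(C)={a,b,d}
[3] done
  FIRST(S)={b,c,d}  FIRST(A)={b,c,d}  FIRST(B)={a,d}  FIRST(C)={a,b,d}

FIRST(S) = ["b", "c", "d"]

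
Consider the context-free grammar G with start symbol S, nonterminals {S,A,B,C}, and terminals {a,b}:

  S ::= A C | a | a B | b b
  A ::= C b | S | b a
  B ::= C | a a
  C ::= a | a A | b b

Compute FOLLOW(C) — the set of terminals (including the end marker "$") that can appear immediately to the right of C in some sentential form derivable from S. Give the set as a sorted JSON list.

Compute FIRST by fixpoint:
iter 1:
  A via A→b a: +{b}
  B via B→a a: +{a}
  C via C→a: +{a}
  C via C→b b: +{b}
  S via S→A C: +{b}
  S via S→a: +{a}
  FIRST[S]={a,b}  FIRST[A]={b}  FIRST[B]={a}  FIRST[C]={a,b}
iter 2:
  A via A→C b: +{a}
  B via B→C: +{b}
  FIRST[S]={a,b}  FIRST[A]={a,b}  FIRST[B]={a,b}  FIRST[C]={a,b}
iter 3: — fixpoint
  FIRST[S]={a,b}  FIRST[A]={a,b}  FIRST[B]={a,b}  FIRST[C]={a,b}

FOLLOW iteration:
initialize: $ ∈ FOLLOW(S)
round 1:
  A→C b: FOLLOW(C) ⊇ FIRST(b) = {b}; new: +{b}
  C→a A: FOLLOW(A) ⊇ FOLLOW(C) ⊇ {b}; new: +{b}
  S→A C: FOLLOW(A) ⊇ FIRST(C) = {a,b}; new: +{a}
  S→A C: FOLLOW(C) ⊇ FOLLOW(S) ⊇ {$}; new: +{$}
  S→a B: FOLLOW(B) ⊇ FOLLOW(S) ⊇ {$}; new: +{$}
  FOLLOW[S]={$}  FOLLOW[A]={a,b}  FOLLOW[B]={$}  FOLLOW[C]={$,b}
round 2:
  A→S: FOLLOW(S) ⊇ FOLLOW(A) ⊇ {a,b}; new: +{a,b}
  C→a A: FOLLOW(A) ⊇ FOLLOW(C) ⊇ {$,b}; new: +{$}
  S→A C: FOLLOW(C) ⊇ FOLLOW(S) ⊇ {$,a,b}; new: +{a}
  S→a B: FOLLOW(B) ⊇ FOLLOW(S) ⊇ {$,a,b}; new: +{a,b}
  FOLLOW[S]={$,a,b}  FOLLOW[A]={$,a,b}  FOLLOW[B]={$,a,b}  FOLLOW[C]={$,a,b}
round 3: (no change)
  FOLLOW[S]={$,a,b}  FOLLOW[A]={$,a,b}  FOLLOW[B]={$,a,b}  FOLLOW[C]={$,a,b}

FOLLOW(C) = ["$", "a", "b"]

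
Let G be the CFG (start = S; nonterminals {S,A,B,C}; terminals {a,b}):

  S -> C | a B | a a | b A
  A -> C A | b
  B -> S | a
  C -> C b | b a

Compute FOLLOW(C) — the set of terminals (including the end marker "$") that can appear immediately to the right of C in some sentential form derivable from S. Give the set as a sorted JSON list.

FIRST iteration:
[1]
  A via A→b: +{b}
  B via B→a: +{a}
  C via C→b a: +{b}
  S via S→C: +{b}
  S via S→a B: +{a}
  FIRST[S]={a,b}  FIRST[A]={b}  FIRST[B]={a}  FIRST[C]={b}
[2]
  B via B→S: +{b}
  FIRST[S]={a,b}  FIRST[A]={b}  FIRST[B]={a,b}  FIRST[C]={b}
[3] (stable)
  FIRST[S]={a,b}  FIRST[A]={b}  FIRST[B]={a,b}  FIRST[C]={b}

Compute FOLLOW by fixpoint:
FOLLOW(S) := {$}
pass 1:
  A→C A: FOLLOW(C) ⊇ FIRST(A) = {b}; new: +{b}
  S→C: FOLLOW(C) ⊇ FOLLOW(S) ⊇ {$}; new: +{$}
  S→a B: FOLLOW(B) ⊇ FOLLOW(S) ⊇ {$}; new: +{$}
  S→b A: FOLLOW(A) ⊇ FOLLOW(S) ⊇ {$}; new: +{$}
  S: {$}  A: {$}  B: {$}  C: {$,b}
pass 2: (no change)
  S: {$}  A: {$}  B: {$}  C: {$,b}

FOLLOW(C) = ["$", "b"]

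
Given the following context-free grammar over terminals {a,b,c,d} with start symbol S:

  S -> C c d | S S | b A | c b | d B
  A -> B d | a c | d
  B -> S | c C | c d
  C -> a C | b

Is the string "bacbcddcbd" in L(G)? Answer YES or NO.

Convert to CNF:
  S -> C X5 | S S | T0 B | T2 T3 | T3 A
  A -> B T0 | T1 T2 | d
  B -> C X4 | S S | T0 B | T2 C | T2 T0 | T2 T3 | T3 A
  C -> T1 C | b
  T0 -> d
  T1 -> a
  T2 -> c
  T3 -> b
  X4 -> T2 T0
  X5 -> T2 T0

CYK table (by increasing span):
  cell(0,0) b: {C,T3}  orig:{C}
  cell(1,1) a: {T1}  orig:{}
  cell(2,2) c: {T2}  orig:{}
  cell(3,3) b: {C,T3}  orig:{C}
  cell(4,4) c: {T2}  orig:{}
  cell(5,5) d: {A,T0}  orig:{A}
  cell(6,6) d: {A,T0}  orig:{A}
  cell(7,7) c: {T2}  orig:{}
  cell(8,8) b: {C,T3}  orig:{C}
  cell(9,9) d: {A,T0}  orig:{A}
  cell(0,1) ba: ∅
  cell(1,2) ac: {A}
  cell(2,3) cb: {B,S}
  cell(3,4) bc: ∅
  cell(4,5) cd: {B,X4,X5}  orig:{B}
  cell(5,6) dd: ∅
  cell(6,7) dc: ∅
  cell(7,8) cb: {B,S}
  cell(8,9) bd: {B,S}
  cell(0,2) bac: {B,S}
  cell(1,3) acb: ∅
  cell(2,4) cbc: ∅
  cell(3,5) bcd: {B,S}
  cell(4,6) cdd: {A}
  cell(5,7) ddc: ∅
  cell(6,8) dcb: {B,S}
  cell(7,9) cbd: {A}
  cell(0,3) bacb: ∅
  cell(1,4) acbc: ∅
  cell(2,5) cbcd: ∅
  cell(3,6) bcdd: {A,B,S}
  cell(4,7) cddc: ∅
  cell(5,8) ddcb: {B,S}
  cell(6,9) dcbd: {A}
  cell(0,4) bacbc: ∅
  cell(1,5) acbcd: ∅
  cell(2,6) cbcdd: ∅
  cell(3,7) bcddc: ∅
  cell(4,8) cddcb: ∅
  cell(5,9) ddcbd: {A}
  cell(0,5) bacbcd: {B,S}
  cell(1,6) acbcdd: ∅
  cell(2,7) cbcddc: ∅
  cell(3,8) bcddcb: {B,S}
  cell(4,9) cddcbd: ∅
  cell(0,6) bacbcdd: {A,B,S}
  cell(1,7) acbcddc: ∅
  cell(2,8) cbcddcb: ∅
  cell(3,9) bcddcbd: {A}
  cell(0,7) bacbcddc: ∅
  cell(1,8) acbcddcb: ∅
  cell(2,9) cbcddcbd: ∅
  cell(0,8) bacbcddcb: {B,S}
  cell(1,9) acbcddcbd: ∅
  cell(0,9) bacbcddcbd: {A}

S ∉ T[0,9] ⇒ NO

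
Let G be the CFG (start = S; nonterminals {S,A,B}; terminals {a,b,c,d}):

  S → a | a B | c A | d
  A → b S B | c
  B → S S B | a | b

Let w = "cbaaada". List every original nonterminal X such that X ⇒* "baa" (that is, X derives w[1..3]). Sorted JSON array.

CNF form of G:
  S -> T1 B | T2 A | a | d
  A -> T0 X3 | c
  B -> S X4 | a | b
  T0 -> b
  T1 -> a
  T2 -> c
  X3 -> S B
  X4 -> S B

CYK fill (cells [i..j] with 1 ≤ i ≤ j ≤ 3 only):
  [1..1]={B,T0}  "b"  orig:{B}
  [2..2]={B,S,T1}  "a"  orig:{B,S}
  [3..3]={B,S,T1}  "a"  orig:{B,S}
  [1..2]=∅  "ba"
  [2..3]={S,X3,X4}  "aa"  orig:{S}
  [1..3]={A}  "baa"

Original NTs in T[1,3] deriving "baa": ["A"]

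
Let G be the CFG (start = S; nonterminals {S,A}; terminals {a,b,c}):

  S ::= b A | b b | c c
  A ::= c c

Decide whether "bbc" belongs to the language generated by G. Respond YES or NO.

CNF form of G:
  S -> T0 T0 | T1 A | T1 T1
  A -> T0 T0
  T0 -> c
  T1 -> b

CYK table (by increasing span):
  cell(0,0) b: {T1}  orig:{}
  cell(1,1) b: {T1}  orig:{}
  cell(2,2) c: {T0}  orig:{}
  cell(0,1) bb: {S}
  cell(1,2) bc: ∅
  cell(0,2) bbc: ∅

S ∉ T[0,2] ⇒ NO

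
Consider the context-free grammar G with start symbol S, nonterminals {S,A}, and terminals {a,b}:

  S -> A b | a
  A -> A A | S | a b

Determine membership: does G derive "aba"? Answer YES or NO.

CNF form of G:
  S -> A T0 | a
  A -> A A | A T0 | T1 T0 | a
  T0 -> b
  T1 -> a

Fill CYK table bottom-up:
  cell(0,0) a: {A,S,T1}  orig:{A,S}
  cell(1,1) b: {T0}  orig:{}
  cell(2,2) a: {A,S,T1}  orig:{A,S}
  cell(0,1) ab: {A,S}
  cell(1,2) ba: ∅
  cell(0,2) aba: {A}

S ∉ T[0,2] ⇒ NO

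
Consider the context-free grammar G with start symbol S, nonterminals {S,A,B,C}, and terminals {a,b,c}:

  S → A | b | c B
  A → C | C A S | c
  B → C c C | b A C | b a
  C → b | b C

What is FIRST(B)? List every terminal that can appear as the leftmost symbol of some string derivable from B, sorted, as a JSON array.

FIRST sets, iterate to fixpoint:
[1]
  A via A→c: +{c}
  B via B→b A C: +{b}
  C via C→b: +{b}
  S via S→A: +{c}
  S via S→b: +{b}
  FIRST(S)={b,c}  FIRST(A)={c}  FIRST(B)={b}  FIRST(C)={b}
[2]
  A via A→C: +{b}
  FIRST(S)={b,c}  FIRST(A)={b,c}  FIRST(B)={b}  FIRST(C)={b}
[3] — fixpoint
  FIRST(S)={b,c}  FIRST(A)={b,c}  FIRST(B)={b}  FIRST(C)={b}

FIRST(B) = ["b"]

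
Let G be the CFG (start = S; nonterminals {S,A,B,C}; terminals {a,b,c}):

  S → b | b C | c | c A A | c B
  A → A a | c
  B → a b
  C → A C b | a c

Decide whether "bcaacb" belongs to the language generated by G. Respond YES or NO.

Convert to CNF:
  S -> T1 C | T2 B | T2 X4 | b | c
  A -> A T0 | c
  B -> T0 T1
  C -> A X3 | T0 T2
  T0 -> a
  T1 -> b
  T2 -> c
  X3 -> C T1
  X4 -> A A

CYK fill:
  T[0,0] 'b' = {S,T1}  orig:{S}
  T[1,1] 'c' = {A,S,T2}  orig:{A,S}
  T[2,2] 'a' = {T0}  orig:{}
  T[3,3] 'a' = {T0}  orig:{}
  T[4,4] 'c' = {A,S,T2}  orig:{A,S}
  T[5,5] 'b' = {S,T1}  orig:{S}
  T[0,1] 'bc' = ∅
  T[1,2] 'ca' = {A}
  T[2,3] 'aa' = ∅
  T[3,4] 'ac' = {C}
  T[4,5] 'cb' = ∅
  T[0,2] 'bca' = ∅
  T[1,3] 'caa' = {A}
  T[2,4] 'aac' = ∅
  T[3,5] 'acb' = {X3}  orig:{}
  T[0,3] 'bcaa' = ∅
  T[1,4] 'caac' = {X4}  orig:{}
  T[2,5] 'aacb' = ∅
  T[0,4] 'bcaac' = ∅
  T[1,5] 'caacb' = {C}
  T[0,5] 'bcaacb' = {S}

S ∈ T[0,5] ⇒ YES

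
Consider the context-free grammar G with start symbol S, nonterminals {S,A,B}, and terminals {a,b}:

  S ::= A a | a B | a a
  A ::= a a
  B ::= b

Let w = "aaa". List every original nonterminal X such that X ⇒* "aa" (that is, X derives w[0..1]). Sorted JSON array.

CNF form of G:
  S -> A T0 | T0 B | T0 T0
  A -> T0 T0
  B -> b
  T0 -> a

Fill CYK table bottom-up — only the sub-triangle for w[0..1]:
  [0..0]={T0}  "a"  orig:{}
  [1..1]={T0}  "a"  orig:{}
  [0..1]={A,S}  "aa"

Original NTs in T[0,1] deriving "aa": ["A", "S"]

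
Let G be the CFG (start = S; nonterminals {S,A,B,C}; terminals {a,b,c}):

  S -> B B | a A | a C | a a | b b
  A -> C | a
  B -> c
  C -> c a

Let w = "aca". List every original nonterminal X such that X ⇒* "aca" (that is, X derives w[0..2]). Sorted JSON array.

Convert to CNF:
  S -> B B | T1 A | T1 C | T1 T1 | T2 T2
  A -> T0 T1 | a
  B -> c
  C -> T0 T1
  T0 -> c
  T1 -> a
  T2 -> b

CYK table (by increasing span) — only the sub-triangle for w[0..2]:
  T[0,0] 'a' = {A,T1}  orig:{A}
  T[1,1] 'c' = {B,T0}  orig:{B}
  T[2,2] 'a' = {A,T1}  orig:{A}
  T[0,1] 'ac' = ∅
  T[1,2] 'ca' = {A,C}
  T[0,2] 'aca' = {S}

Original NTs in T[0,2] deriving "aca": ["S"]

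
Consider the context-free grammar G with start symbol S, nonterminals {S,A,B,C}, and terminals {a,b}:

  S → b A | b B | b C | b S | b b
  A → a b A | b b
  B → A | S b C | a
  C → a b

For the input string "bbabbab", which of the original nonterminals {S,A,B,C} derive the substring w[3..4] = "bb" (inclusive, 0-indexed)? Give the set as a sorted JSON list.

CNF form of G:
  S -> T1 A | T1 B | T1 C | T1 S | T1 T1
  A -> T0 X2 | T1 T1
  B -> S X3 | T0 X4 | T1 T1 | a
  C -> T0 T1
  T0 -> a
  T1 -> b
  X2 -> T1 A
  X3 -> T1 C
  X4 -> T1 A

Fill CYK table bottom-up (cells [i..j] with 3 ≤ i ≤ j ≤ 4 only):
  T[3,3] 'b' = {T1}  orig:{}
  T[4,4] 'b' = {T1}  orig:{}
  T[3,4] 'bb' = {A,B,S}

Original NTs in T[3,4] deriving "bb": ["A", "B", "S"]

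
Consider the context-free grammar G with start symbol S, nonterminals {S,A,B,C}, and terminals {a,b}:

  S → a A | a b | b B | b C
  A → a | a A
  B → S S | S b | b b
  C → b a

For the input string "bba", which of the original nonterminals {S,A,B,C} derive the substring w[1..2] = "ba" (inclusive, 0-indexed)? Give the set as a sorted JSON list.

CNF form of G:
  S -> T0 A | T0 T1 | T1 B | T1 C
  A -> T0 A | a
  B -> S S | S T1 | T1 T1
  C -> T1 T0
  T0 -> a
  T1 -> b

CYK fill — only the sub-triangle for w[1..2]:
  [1..1]={T1}  "b"  orig:{}
  [2..2]={A,T0}  "a"  orig:{A}
  [1..2]={C}  "ba"

Original NTs in T[1,2] deriving "ba": ["C"]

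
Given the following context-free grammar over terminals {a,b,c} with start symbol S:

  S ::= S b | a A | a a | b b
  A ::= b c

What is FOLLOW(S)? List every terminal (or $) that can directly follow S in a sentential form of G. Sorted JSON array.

FIRST sets, iterate to fixpoint:
round 1:
  A via A→b c: +{b}
  S via S→a A: +{a}
  S via S→b b: +{b}
  FIRST[S]={a,b}  FIRST[A]={b}
round 2: — fixpoint
  FIRST[S]={a,b}  FIRST[A]={b}

Compute FOLLOW by fixpoint:
seed FOLLOW(S) with $
round 1:
  S→S b: FOLLOW(S) ⊇ FIRST(b) = {b}; new: +{b}
  S→a A: FOLLOW(A) ⊇ FOLLOW(S) ⊇ {$,b}; new: +{$,b}
  FOLLOW(S)={$,b}  FOLLOW(A)={$,b}
round 2: — fixpoint
  FOLLOW(S)={$,b}  FOLLOW(A)={$,b}

FOLLOW(S) = ["$", "b"]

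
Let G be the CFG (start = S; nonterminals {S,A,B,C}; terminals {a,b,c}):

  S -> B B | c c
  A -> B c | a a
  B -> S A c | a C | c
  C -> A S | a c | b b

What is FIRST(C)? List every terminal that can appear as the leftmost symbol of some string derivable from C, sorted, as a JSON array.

Compute FIRST by fixpoint:
pass 1:
  A via A→a a: +{a}
  B via B→a C: +{a}
  B via B→c: +{c}
  C via C→A S: +{a}
  C via C→b b: +{b}
  S via S→B B: +{a,c}
  FIRST(S)={a,c}  FIRST(A)={a}  FIRST(B)={a,c}  FIRST(C)={a,b}
pass 2:
  A via A→B c: +{c}
  C via C→A S: +{c}
  FIRST(S)={a,c}  FIRST(A)={a,c}  FIRST(B)={a,c}  FIRST(C)={a,b,c}
pass 3: (no change)
  FIRST(S)={a,c}  FIRST(A)={a,c}  FIRST(B)={a,c}  FIRST(C)={a,b,c}

FIRST(C) = ["a", "b", "c"]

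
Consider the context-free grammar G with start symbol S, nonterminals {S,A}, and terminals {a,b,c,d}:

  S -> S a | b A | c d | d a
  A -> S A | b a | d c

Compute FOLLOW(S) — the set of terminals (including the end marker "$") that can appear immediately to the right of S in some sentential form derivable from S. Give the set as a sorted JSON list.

FIRST sets, iterate to fixpoint:
pass 1:
  A via A→b a: +{b}
  A via A→d c: +{d}
  S via S→b A: +{b}
  S via S→c d: +{c}
  S via S→d a: +{d}
  FIRST[S]={b,c,d}  FIRST[A]={b,d}
pass 2:
  A via A→S A: +{c}
  FIRST[S]={b,c,d}  FIRST[A]={b,c,d}
pass 3: — fixpoint
  FIRST[S]={b,c,d}  FIRST[A]={b,c,d}

FOLLOW sets:
FOLLOW(S) := {$}
[1]
  A→S A: FOLLOW(S) ⊇ FIRST(A) = {b,c,d}; new: +{b,c,d}
  S→S a: FOLLOW(S) ⊇ FIRST(a) = {a}; new: +{a}
  S→b A: FOLLOW(A) ⊇ FOLLOW(S) ⊇ {$,a,b,c,d}; new: +{$,a,b,c,d}
  FOLLOW[S]={$,a,b,c,d}  FOLLOW[A]={$,a,b,c,d}
[2] — fixpoint
  FOLLOW[S]={$,a,b,c,d}  FOLLOW[A]={$,a,b,c,d}

FOLLOW(S) = ["$", "a", "b", "c", "d"]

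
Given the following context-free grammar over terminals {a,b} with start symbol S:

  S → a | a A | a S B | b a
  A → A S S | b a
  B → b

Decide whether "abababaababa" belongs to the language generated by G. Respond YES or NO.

Convert to CNF:
  S -> T0 T1 | T1 A | T1 X3 | a
  A -> A X2 | T0 T1
  B -> b
  T0 -> b
  T1 -> a
  X2 -> S S
  X3 -> S B

Fill CYK table bottom-up:
  cell(0,0) a: {S,T1}  orig:{S}
  cell(1,1) b: {B,T0}  orig:{B}
  cell(2,2) a: {S,T1}  orig:{S}
  cell(3,3) b: {B,T0}  orig:{B}
  cell(4,4) a: {S,T1}  orig:{S}
  cell(5,5) b: {B,T0}  orig:{B}
  cell(6,6) a: {S,T1}  orig:{S}
  cell(7,7) a: {S,T1}  orig:{S}
  cell(8,8) b: {B,T0}  orig:{B}
  cell(9,9) a: {S,T1}  orig:{S}
  cell(10,10) b: {B,T0}  orig:{B}
  cell(11,11) a: {S,T1}  orig:{S}
  cell(0,1) ab: {X3}  orig:{}
  cell(1,2) ba: {A,S}
  cell(2,3) ab: {X3}  orig:{}
  cell(3,4) ba: {A,S}
  cell(4,5) ab: {X3}  orig:{}
  cell(5,6) ba: {A,S}
  cell(6,7) aa: {X2}  orig:{}
  cell(7,8) ab: {X3}  orig:{}
  cell(8,9) ba: {A,S}
  cell(9,10) ab: {X3}  orig:{}
  cell(10,11) ba: {A,S}
  cell(0,2) aba: {S,X2}  orig:{S}
  cell(1,3) bab: {X3}  orig:{}
  cell(2,4) aba: {S,X2}  orig:{S}
  cell(3,5) bab: {X3}  orig:{}
  cell(4,6) aba: {S,X2}  orig:{S}
  cell(5,7) baa: {X2}  orig:{}
  cell(6,8) aab: {S}
  cell(7,9) aba: {S,X2}  orig:{S}
  cell(8,10) bab: {X3}  orig:{}
  cell(9,11) aba: {S,X2}  orig:{S}
  cell(0,3) abab: {S,X3}  orig:{S}
  cell(1,4) baba: {X2}  orig:{}
  cell(2,5) abab: {S,X3}  orig:{S}
  cell(3,6) baba: {X2}  orig:{}
  cell(4,7) abaa: {X2}  orig:{}
  cell(5,8) baab: ∅
  cell(6,9) aaba: {X2}  orig:{}
  cell(7,10) abab: {S,X3}  orig:{S}
  cell(8,11) baba: {X2}  orig:{}
  cell(0,4) ababa: {X2}  orig:{}
  cell(1,5) babab: ∅
  cell(2,6) ababa: {X2}  orig:{}
  cell(3,7) babaa: {A}
  cell(4,8) abaab: ∅
  cell(5,9) baaba: {A,X2}  orig:{A}
  cell(6,10) aabab: {S,X2}  orig:{S}
  cell(7,11) ababa: {X2}  orig:{}
  cell(0,5) ababab: ∅
  cell(1,6) bababa: {A}
  cell(2,7) ababaa: {S}
  cell(3,8) babaab: ∅
  cell(4,9) abaaba: {S,X2}  orig:{S}
  cell(5,10) baabab: {X2}  orig:{}
  cell(6,11) aababa: {X2}  orig:{}
  cell(0,6) abababa: {S,X2}  orig:{S}
  cell(1,7) bababaa: ∅
  cell(2,8) ababaab: {X2,X3}  orig:{}
  cell(3,9) babaaba: {A}
  cell(4,10) abaabab: {X2,X3}  orig:{}
  cell(5,11) baababa: {A}
  cell(0,7) abababaa: {X2}  orig:{}
  cell(1,8) bababaab: ∅
  cell(2,9) ababaaba: {S,X2}  orig:{S}
  cell(3,10) babaabab: {A}
  cell(4,11) abaababa: {S,X2}  orig:{S}
  cell(0,8) abababaab: ∅
  cell(1,9) bababaaba: {A}
  cell(2,10) ababaabab: {S,X2,X3}  orig:{S}
  cell(3,11) babaababa: {A}
  cell(0,9) abababaaba: {S,X2}  orig:{S}
  cell(1,10) bababaabab: ∅
  cell(2,11) ababaababa: {S,X2}  orig:{S}
  cell(0,10) abababaabab: {X2,X3}  orig:{}
  cell(1,11) bababaababa: {A}
  cell(0,11) abababaababa: {S,X2}  orig:{S}

S ∈ T[0,11] ⇒ YES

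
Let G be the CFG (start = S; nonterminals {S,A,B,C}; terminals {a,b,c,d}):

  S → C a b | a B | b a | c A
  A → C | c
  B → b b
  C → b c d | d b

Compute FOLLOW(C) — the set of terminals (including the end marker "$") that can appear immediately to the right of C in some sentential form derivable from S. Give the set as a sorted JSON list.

FIRST iteration:
[1]
  A via A→c: +{c}
  B via B→b b: +{b}
  C via C→b c d: +{b}
  C via C→d b: +{d}
  S via S→C a b: +{b,d}
  S via S→a B: +{a}
  S via S→c A: +{c}
  FIRST[S]={a,b,c,d}  FIRST[A]={c}  FIRST[B]={b}  FIRST[C]={b,d}
[2]
  A via A→C: +{b,d}
  FIRST[S]={a,b,c,d}  FIRST[A]={b,c,d}  FIRST[B]={b}  FIRST[C]={b,d}
[3] done
  FIRST[S]={a,b,c,d}  FIRST[A]={b,c,d}  FIRST[B]={b}  FIRST[C]={b,d}

FOLLOW sets:
initialize: $ ∈ FOLLOW(S)
round 1:
  S→C a b: FOLLOW(C) ⊇ FIRST(a) = {a}; new: +{a}
  S→a B: FOLLOW(B) ⊇ FOLLOW(S) ⊇ {$}; new: +{$}
  S→c A: FOLLOW(A) ⊇ FOLLOW(S) ⊇ {$}; new: +{$}
  FOLLOW(S)={$}  FOLLOW(A)={$}  FOLLOW(B)={$}  FOLLOW(C)={a}
round 2:
  A→C: FOLLOW(C) ⊇ FOLLOW(A) ⊇ {$}; new: +{$}
  FOLLOW(S)={$}  FOLLOW(A)={$}  FOLLOW(B)={$}  FOLLOW(C)={$,a}
round 3: (stable)
  FOLLOW(S)={$}  FOLLOW(A)={$}  FOLLOW(B)={$}  FOLLOW(C)={$,a}

FOLLOW(C) = ["$", "a"]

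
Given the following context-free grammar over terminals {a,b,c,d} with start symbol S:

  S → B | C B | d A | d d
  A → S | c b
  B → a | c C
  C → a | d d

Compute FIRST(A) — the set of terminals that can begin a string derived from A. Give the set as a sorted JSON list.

Compute FIRST by fixpoint:
[1]
  A via A→c b: +{c}
  B via B→a: +{a}
  B via B→c C: +{c}
  C via C→a: +{a}
  C via C→d d: +{d}
  S via S→B: +{a,c}
  S via S→C B: +{d}
  FIRST[S]={a,c,d}  FIRST[A]={c}  FIRST[B]={a,c}  FIRST[C]={a,d}
[2]
  A via A→S: +{a,d}
  FIRST[S]={a,c,d}  FIRST[A]={a,c,d}  FIRST[B]={a,c}  FIRST[C]={a,d}
[3] (no change)
  FIRST[S]={a,c,d}  FIRST[A]={a,c,d}  FIRST[B]={a,c}  FIRST[C]={a,d}

FIRST(A) = ["a", "c", "d"]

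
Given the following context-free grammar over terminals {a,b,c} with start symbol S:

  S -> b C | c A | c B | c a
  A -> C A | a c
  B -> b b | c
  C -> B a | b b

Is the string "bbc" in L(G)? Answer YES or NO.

CNF form of G:
  S -> T1 A | T1 B | T1 T0 | T2 C
  A -> C A | T0 T1
  B -> T2 T2 | c
  C -> B T0 | T2 T2
  T0 -> a
  T1 -> c
  T2 -> b

CYK fill:
  T[0,0] 'b' = {T2}  orig:{}
  T[1,1] 'b' = {T2}  orig:{}
  T[2,2] 'c' = {B,T1}  orig:{B}
  T[0,1] 'bb' = {B,C}
  T[1,2] 'bc' = ∅
  T[0,2] 'bbc' = ∅

S ∉ T[0,2] ⇒ NO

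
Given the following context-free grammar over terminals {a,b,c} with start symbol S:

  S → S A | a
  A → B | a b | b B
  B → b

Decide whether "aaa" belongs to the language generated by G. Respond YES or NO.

CNF form of G:
  S -> S A | a
  A -> T0 T1 | T1 B | b
  B -> b
  T0 -> a
  T1 -> b

CYK fill:
  cell(0,0) a: {S,T0}  orig:{S}
  cell(1,1) a: {S,T0}  orig:{S}
  cell(2,2) a: {S,T0}  orig:{S}
  cell(0,1) aa: ∅
  cell(1,2) aa: ∅
  cell(0,2) aaa: ∅

S ∉ T[0,2] ⇒ NO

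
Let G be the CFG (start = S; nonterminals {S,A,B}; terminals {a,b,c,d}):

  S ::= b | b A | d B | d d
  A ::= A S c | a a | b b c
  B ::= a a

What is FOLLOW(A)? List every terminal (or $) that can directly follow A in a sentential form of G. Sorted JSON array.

Compute FIRST by fixpoint:
iter 1:
  A via A→a a: +{a}
  A via A→b b c: +{b}
  B via B→a a: +{a}
  S via S→b: +{b}
  S via S→d B: +{d}
  S: {b,d}  A: {a,b}  B: {a}
iter 2: (no change)
  S: {b,d}  A: {a,b}  B: {a}

Compute FOLLOW by fixpoint:
seed FOLLOW(S) with $
[1]
  A→A S c: FOLLOW(A) ⊇ FIRST(S) = {b,d}; new: +{b,d}
  A→A S c: FOLLOW(S) ⊇ FIRST(c) = {c}; new: +{c}
  S→b A: FOLLOW(A) ⊇ FOLLOW(S) ⊇ {$,c}; new: +{$,c}
  S→d B: FOLLOW(B) ⊇ FOLLOW(S) ⊇ {$,c}; new: +{$,c}
  S: {$,c}  A: {$,b,c,d}  B: {$,c}
[2] (stable)
  S: {$,c}  A: {$,b,c,d}  B: {$,c}

FOLLOW(A) = ["$", "b", "c", "d"]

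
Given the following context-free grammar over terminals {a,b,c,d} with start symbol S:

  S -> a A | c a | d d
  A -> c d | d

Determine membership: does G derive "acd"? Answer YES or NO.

Convert to CNF:
  S -> T0 T2 | T1 T1 | T2 A
  A -> T0 T1 | d
  T0 -> c
  T1 -> d
  T2 -> a

CYK fill:
  [0..0]={T2}  "a"  orig:{}
  [1..1]={T0}  "c"  orig:{}
  [2..2]={A,T1}  "d"  orig:{A}
  [0..1]=∅  "ac"
  [1..2]={A}  "cd"
  [0..2]={S}  "acd"

S ∈ T[0,2] ⇒ YES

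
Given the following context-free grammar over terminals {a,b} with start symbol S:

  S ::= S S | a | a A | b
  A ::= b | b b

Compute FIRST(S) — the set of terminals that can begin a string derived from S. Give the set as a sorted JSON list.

FIRST iteration:
iter 1:
  A via A→b: +{b}
  S via S→a: +{a}
  S via S→b: +{b}
  S: {a,b}  A: {b}
iter 2: (no change)
  S: {a,b}  A: {b}

FIRST(S) = ["a", "b"]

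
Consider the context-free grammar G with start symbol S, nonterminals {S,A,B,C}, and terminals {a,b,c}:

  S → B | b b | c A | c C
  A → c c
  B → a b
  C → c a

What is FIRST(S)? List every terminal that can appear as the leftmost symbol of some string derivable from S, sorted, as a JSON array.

FIRST iteration:
pass 1:
  A via A→c c: +{c}
  B via B→a b: +{a}
  C via C→c a: +{c}
  S via S→B: +{a}
  S via S→b b: +{b}
  S via S→c A: +{c}
  FIRST(S)={a,b,c}  FIRST(A)={c}  FIRST(B)={a}  FIRST(C)={c}
pass 2: done
  FIRST(S)={a,b,c}  FIRST(A)={c}  FIRST(B)={a}  FIRST(C)={c}

FIRST(S) = ["a", "b", "c"]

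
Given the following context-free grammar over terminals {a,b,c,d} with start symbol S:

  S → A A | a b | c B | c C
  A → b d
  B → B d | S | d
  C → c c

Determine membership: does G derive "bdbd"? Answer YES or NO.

Convert to CNF:
  S -> A A | T2 T0 | T3 B | T3 C
  A -> T0 T1
  B -> A A | B T1 | T2 T0 | T3 B | T3 C | d
  C -> T3 T3
  T0 -> b
  T1 -> d
  T2 -> a
  T3 -> c

Fill CYK table bottom-up:
  cell(0,0) b: {T0}  orig:{}
  cell(1,1) d: {B,T1}  orig:{B}
  cell(2,2) b: {T0}  orig:{}
  cell(3,3) d: {B,T1}  orig:{B}
  cell(0,1) bd: {A}
  cell(1,2) db: ∅
  cell(2,3) bd: {A}
  cell(0,2) bdb: ∅
  cell(1,3) dbd: ∅
  cell(0,3) bdbd: {B,S}

S ∈ T[0,3] ⇒ YES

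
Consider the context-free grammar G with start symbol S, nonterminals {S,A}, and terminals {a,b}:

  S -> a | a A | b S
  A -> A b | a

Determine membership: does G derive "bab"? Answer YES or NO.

Convert to CNF:
  S -> T0 S | T1 A | a
  A -> A T0 | a
  T0 -> b
  T1 -> a

Fill CYK table bottom-up:
  [0..0]={T0}  "b"  orig:{}
  [1..1]={A,S,T1}  "a"  orig:{A,S}
  [2..2]={T0}  "b"  orig:{}
  [0..1]={S}  "ba"
  [1..2]={A}  "ab"
  [0..2]=∅  "bab"

S ∉ T[0,2] ⇒ NO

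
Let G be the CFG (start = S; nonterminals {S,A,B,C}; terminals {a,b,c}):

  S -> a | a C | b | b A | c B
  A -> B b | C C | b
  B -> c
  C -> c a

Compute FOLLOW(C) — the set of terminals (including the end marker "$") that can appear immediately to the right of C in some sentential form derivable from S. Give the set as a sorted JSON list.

Compute FIRST by fixpoint:
[1]
  A via A→b: +{b}
  B via B→c: +{c}
  C via C→c a: +{c}
  S via S→a: +{a}
  S via S→b: +{b}
  S via S→c B: +{c}
  S: {a,b,c}  A: {b}  B: {c}  C: {c}
[2]
  A via A→B b: +{c}
  S: {a,b,c}  A: {b,c}  B: {c}  C: {c}
[3] (stable)
  S: {a,b,c}  A: {b,c}  B: {c}  C: {c}

FOLLOW iteration:
initialize: $ ∈ FOLLOW(S)
iter 1:
  A→B b: FOLLOW(B) ⊇ FIRST(b) = {b}; new: +{b}
  A→C C: FOLLOW(C) ⊇ FIRST(C) = {c}; new: +{c}
  S→a C: FOLLOW(C) ⊇ FOLLOW(S) ⊇ {$}; new: +{$}
  S→b A: FOLLOW(A) ⊇ FOLLOW(S) ⊇ {$}; new: +{$}
  S→c B: FOLLOW(B) ⊇ FOLLOW(S) ⊇ {$}; new: +{$}
  FOLLOW[S]={$}  FOLLOW[A]={$}  FOLLOW[B]={$,b}  FOLLOW[C]={$,c}
iter 2: done
  FOLLOW[S]={$}  FOLLOW[A]={$}  FOLLOW[B]={$,b}  FOLLOW[C]={$,c}

FOLLOW(C) = ["$", "c"]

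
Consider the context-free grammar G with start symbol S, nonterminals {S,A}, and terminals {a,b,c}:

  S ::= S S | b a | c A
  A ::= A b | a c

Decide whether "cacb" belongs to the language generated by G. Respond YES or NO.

Convert to CNF:
  S -> S S | T0 T1 | T2 A
  A -> A T0 | T1 T2
  T0 -> b
  T1 -> a
  T2 -> c

CYK fill:
  cell(0,0) c: {T2}  orig:{}
  cell(1,1) a: {T1}  orig:{}
  cell(2,2) c: {T2}  orig:{}
  cell(3,3) b: {T0}  orig:{}
  cell(0,1) ca: ∅
  cell(1,2) ac: {A}
  cell(2,3) cb: ∅
  cell(0,2) cac: {S}
  cell(1,3) acb: {A}
  cell(0,3) cacb: {S}

S ∈ T[0,3] ⇒ YES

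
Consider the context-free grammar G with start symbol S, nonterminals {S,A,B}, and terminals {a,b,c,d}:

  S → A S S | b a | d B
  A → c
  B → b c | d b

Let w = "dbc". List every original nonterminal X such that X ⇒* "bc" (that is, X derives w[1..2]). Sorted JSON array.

CNF form of G:
  S -> A X4 | T0 T3 | T2 B
  A -> c
  B -> T0 T1 | T2 T0
  T0 -> b
  T1 -> c
  T2 -> d
  T3 -> a
  X4 -> S S

Fill CYK table bottom-up, restricted to cells inside w[1..2]:
  [1..1]={T0}  "b"  orig:{}
  [2..2]={A,T1}  "c"  orig:{A}
  [1..2]={B}  "bc"

Original NTs in T[1,2] deriving "bc": ["B"]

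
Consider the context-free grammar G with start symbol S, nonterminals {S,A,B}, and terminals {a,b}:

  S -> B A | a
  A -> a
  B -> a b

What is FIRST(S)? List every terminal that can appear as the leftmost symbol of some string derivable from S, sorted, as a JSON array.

FIRST iteration:
[1]
  A via A→a: +{a}
  B via B→a b: +{a}
  S via S→B A: +{a}
  FIRST(S)={a}  FIRST(A)={a}  FIRST(B)={a}
[2] (stable)
  FIRST(S)={a}  FIRST(A)={a}  FIRST(B)={a}

FIRST(S) = ["a"]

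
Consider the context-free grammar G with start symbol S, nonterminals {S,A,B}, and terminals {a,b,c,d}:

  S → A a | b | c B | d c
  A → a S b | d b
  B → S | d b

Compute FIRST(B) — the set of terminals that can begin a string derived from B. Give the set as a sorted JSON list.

FIRST sets, iterate to fixpoint:
pass 1:
  A via A→a S b: +{a}
  A via A→d b: +{d}
  B via B→d b: +{d}
  S via S→A a: +{a,d}
  S via S→b: +{b}
  S via S→c B: +{c}
  FIRST[S]={a,b,c,d}  FIRST[A]={a,d}  FIRST[B]={d}
pass 2:
  B via B→S: +{a,b,c}
  FIRST[S]={a,b,c,d}  FIRST[A]={a,d}  FIRST[B]={a,b,c,d}
pass 3: — fixpoint
  FIRST[S]={a,b,c,d}  FIRST[A]={a,d}  FIRST[B]={a,b,c,d}

FIRST(B) = ["a", "b", "c", "d"]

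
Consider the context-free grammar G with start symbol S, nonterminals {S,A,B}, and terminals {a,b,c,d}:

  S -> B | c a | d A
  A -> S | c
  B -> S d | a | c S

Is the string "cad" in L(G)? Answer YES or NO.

CNF form of G:
  S -> S T0 | T0 A | T1 S | T1 T2 | a
  A -> S T0 | T0 A | T1 S | T1 T2 | a | c
  B -> S T0 | T1 S | a
  T0 -> d
  T1 -> c
  T2 -> a

CYK table (by increasing span):
  [0..0]={A,T1}  "c"  orig:{A}
  [1..1]={A,B,S,T2}  "a"  orig:{A,B,S}
  [2..2]={T0}  "d"  orig:{}
  [0..1]={A,B,S}  "ca"
  [1..2]={A,B,S}  "ad"
  [0..2]={A,B,S}  "cad"

S ∈ T[0,2] ⇒ YES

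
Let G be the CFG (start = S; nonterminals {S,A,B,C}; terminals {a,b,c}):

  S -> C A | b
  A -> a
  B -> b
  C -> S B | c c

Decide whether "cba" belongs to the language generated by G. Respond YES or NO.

Convert to CNF:
  S -> C A | b
  A -> a
  B -> b
  C -> S B | T0 T0
  T0 -> c

CYK table (by increasing span):
  cell(0,0) c: {T0}  orig:{}
  cell(1,1) b: {B,S}
  cell(2,2) a: {A}
  cell(0,1) cb: ∅
  cell(1,2) ba: ∅
  cell(0,2) cba: ∅

S ∉ T[0,2] ⇒ NO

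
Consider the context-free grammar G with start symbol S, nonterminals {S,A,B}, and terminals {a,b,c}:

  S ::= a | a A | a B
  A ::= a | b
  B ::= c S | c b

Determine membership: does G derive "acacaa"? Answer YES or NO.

Convert to CNF:
  S -> T2 A | T2 B | a
  A -> a | b
  B -> T0 S | T0 T1
  T0 -> c
  T1 -> b
  T2 -> a

Fill CYK table bottom-up:
  T[0,0] 'a' = {A,S,T2}  orig:{A,S}
  T[1,1] 'c' = {T0}  orig:{}
  T[2,2] 'a' = {A,S,T2}  orig:{A,S}
  T[3,3] 'c' = {T0}  orig:{}
  T[4,4] 'a' = {A,S,T2}  orig:{A,S}
  T[5,5] 'a' = {A,S,T2}  orig:{A,S}
  T[0,1] 'ac' = ∅
  T[1,2] 'ca' = {B}
  T[2,3] 'ac' = ∅
  T[3,4] 'ca' = {B}
  T[4,5] 'aa' = {S}
  T[0,2] 'aca' = {S}
  T[1,3] 'cac' = ∅
  T[2,4] 'aca' = {S}
  T[3,5] 'caa' = {B}
  T[0,3] 'acac' = ∅
  T[1,4] 'caca' = {B}
  T[2,5] 'acaa' = {S}
  T[0,4] 'acaca' = {S}
  T[1,5] 'cacaa' = {B}
  T[0,5] 'acacaa' = {S}

S ∈ T[0,5] ⇒ YES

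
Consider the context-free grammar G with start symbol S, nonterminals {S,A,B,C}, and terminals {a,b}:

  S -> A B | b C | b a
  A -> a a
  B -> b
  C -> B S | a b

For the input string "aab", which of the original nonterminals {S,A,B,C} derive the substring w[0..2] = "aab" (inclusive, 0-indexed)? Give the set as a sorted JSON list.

CNF form of G:
  S -> A B | T1 C | T1 T0
  A -> T0 T0
  B -> b
  C -> B S | T0 T1
  T0 -> a
  T1 -> b

CYK table (by increasing span), restricted to cells inside w[0..2]:
  cell(0,0) a: {T0}  orig:{}
  cell(1,1) a: {T0}  orig:{}
  cell(2,2) b: {B,T1}  orig:{B}
  cell(0,1) aa: {A}
  cell(1,2) ab: {C}
  cell(0,2) aab: {S}

Original NTs in T[0,2] deriving "aab": ["S"]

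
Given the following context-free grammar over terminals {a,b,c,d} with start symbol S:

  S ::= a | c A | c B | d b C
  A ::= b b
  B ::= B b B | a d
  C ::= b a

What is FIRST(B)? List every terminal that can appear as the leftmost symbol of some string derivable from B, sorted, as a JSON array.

Compute FIRST by fixpoint:
round 1:
  A via A→b b: +{b}
  B via B→a d: +{a}
  C via C→b a: +{b}
  S via S→a: +{a}
  S via S→c A: +{c}
  S via S→d b C: +{d}
  FIRST(S)={a,c,d}  FIRST(A)={b}  FIRST(B)={a}  FIRST(C)={b}
round 2: — fixpoint
  FIRST(S)={a,c,d}  FIRST(A)={b}  FIRST(B)={a}  FIRST(C)={b}

FIRST(B) = ["a"]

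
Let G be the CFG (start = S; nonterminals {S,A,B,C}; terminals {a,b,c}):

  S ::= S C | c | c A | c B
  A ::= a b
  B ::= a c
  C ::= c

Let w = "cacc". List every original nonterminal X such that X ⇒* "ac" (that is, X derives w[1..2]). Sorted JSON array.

Convert to CNF:
  S -> S C | T2 A | T2 B | c
  A -> T0 T1
  B -> T0 T2
  C -> c
  T0 -> a
  T1 -> b
  T2 -> c

CYK fill — only the sub-triangle for w[1..2]:
  T[1,1] 'a' = {T0}  orig:{}
  T[2,2] 'c' = {C,S,T2}  orig:{C,S}
  T[1,2] 'ac' = {B}

Original NTs in T[1,2] deriving "ac": ["B"]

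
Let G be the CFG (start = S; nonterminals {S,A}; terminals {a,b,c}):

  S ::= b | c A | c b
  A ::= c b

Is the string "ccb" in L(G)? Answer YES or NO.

Convert to CNF:
  S -> T0 A | T0 T1 | b
  A -> T0 T1
  T0 -> c
  T1 -> b

Fill CYK table bottom-up:
  [0..0]={T0}  "c"  orig:{}
  [1..1]={T0}  "c"  orig:{}
  [2..2]={S,T1}  "b"  orig:{S}
  [0..1]=∅  "cc"
  [1..2]={A,S}  "cb"
  [0..2]={S}  "ccb"

S ∈ T[0,2] ⇒ YES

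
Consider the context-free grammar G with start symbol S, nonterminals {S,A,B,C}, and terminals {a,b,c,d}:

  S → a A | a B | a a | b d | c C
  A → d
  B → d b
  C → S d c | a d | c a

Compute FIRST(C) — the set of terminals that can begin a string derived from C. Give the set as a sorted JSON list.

FIRST iteration:
round 1:
  A via A→d: +{d}
  B via B→d b: +{d}
  C via C→a d: +{a}
  C via C→c a: +{c}
  S via S→a A: +{a}
  S via S→b d: +{b}
  S via S→c C: +{c}
  S: {a,b,c}  A: {d}  B: {d}  C: {a,c}
round 2:
  C via C→S d c: +{b}
  S: {a,b,c}  A: {d}  B: {d}  C: {a,b,c}
round 3: — fixpoint
  S: {a,b,c}  A: {d}  B: {d}  C: {a,b,c}

FIRST(C) = ["a", "b", "c"]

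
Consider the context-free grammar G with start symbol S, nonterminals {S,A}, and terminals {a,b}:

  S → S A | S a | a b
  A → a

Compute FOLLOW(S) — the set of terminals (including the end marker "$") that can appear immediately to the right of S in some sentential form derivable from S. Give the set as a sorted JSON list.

FIRST iteration:
[1]
  A via A→a: +{a}
  S via S→a b: +{a}
  FIRST(S)={a}  FIRST(A)={a}
[2] (stable)
  FIRST(S)={a}  FIRST(A)={a}

FOLLOW sets:
FOLLOW(S) := {$}
round 1:
  S→S A: FOLLOW(S) ⊇ FIRST(A) = {a}; new: +{a}
  S→S A: FOLLOW(A) ⊇ FOLLOW(S) ⊇ {$,a}; new: +{$,a}
  S: {$,a}  A: {$,a}
round 2: done
  S: {$,a}  A: {$,a}

FOLLOW(S) = ["$", "a"]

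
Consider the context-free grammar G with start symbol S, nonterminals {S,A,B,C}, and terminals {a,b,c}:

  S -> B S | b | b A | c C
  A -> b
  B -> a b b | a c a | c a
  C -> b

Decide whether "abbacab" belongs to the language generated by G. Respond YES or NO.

CNF form of G:
  S -> B S | T1 A | T2 C | b
  A -> b
  B -> T0 X3 | T0 X4 | T2 T0
  C -> b
  T0 -> a
  T1 -> b
  T2 -> c
  X3 -> T1 T1
  X4 -> T2 T0

CYK fill:
  cell(0,0) a: {T0}  orig:{}
  cell(1,1) b: {A,C,S,T1}  orig:{A,C,S}
  cell(2,2) b: {A,C,S,T1}  orig:{A,C,S}
  cell(3,3) a: {T0}  orig:{}
  cell(4,4) c: {T2}  orig:{}
  cell(5,5) a: {T0}  orig:{}
  cell(6,6) b: {A,C,S,T1}  orig:{A,C,S}
  cell(0,1) ab: ∅
  cell(1,2) bb: {S,X3}  orig:{S}
  cell(2,3) ba: ∅
  cell(3,4) ac: ∅
  cell(4,5) ca: {B,X4}  orig:{B}
  cell(5,6) ab: ∅
  cell(0,2) abb: {B}
  cell(1,3) bba: ∅
  cell(2,4) bac: ∅
  cell(3,5) aca: {B}
  cell(4,6) cab: {S}
  cell(0,3) abba: ∅
  cell(1,4) bbac: ∅
  cell(2,5) baca: ∅
  cell(3,6) acab: {S}
  cell(0,4) abbac: ∅
  cell(1,5) bbaca: ∅
  cell(2,6) bacab: ∅
  cell(0,5) abbaca: ∅
  cell(1,6) bbacab: ∅
  cell(0,6) abbacab: {S}

S ∈ T[0,6] ⇒ YES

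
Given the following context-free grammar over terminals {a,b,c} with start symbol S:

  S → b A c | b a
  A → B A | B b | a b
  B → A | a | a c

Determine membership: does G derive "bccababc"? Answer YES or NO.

Convert to CNF:
  S -> T0 T1 | T0 X3
  A -> B A | B T0 | T1 T0
  B -> B A | B T0 | T1 T0 | T1 T2 | a
  T0 -> b
  T1 -> a
  T2 -> c
  X3 -> A T2

CYK fill:
  cell(0,0) b: {T0}  orig:{}
  cell(1,1) c: {T2}  orig:{}
  cell(2,2) c: {T2}  orig:{}
  cell(3,3) a: {B,T1}  orig:{B}
  cell(4,4) b: {T0}  orig:{}
  cell(5,5) a: {B,T1}  orig:{B}
  cell(6,6) b: {T0}  orig:{}
  cell(7,7) c: {T2}  orig:{}
  cell(0,1) bc: ∅
  cell(1,2) cc: ∅
  cell(2,3) ca: ∅
  cell(3,4) ab: {A,B}
  cell(4,5) ba: {S}
  cell(5,6) ab: {A,B}
  cell(6,7) bc: ∅
  cell(0,2) bcc: ∅
  cell(1,3) cca: ∅
  cell(2,4) cab: ∅
  cell(3,5) aba: ∅
  cell(4,6) bab: ∅
  cell(5,7) abc: {X3}  orig:{}
  cell(0,3) bcca: ∅
  cell(1,4) ccab: ∅
  cell(2,5) caba: ∅
  cell(3,6) abab: {A,B}
  cell(4,7) babc: {S}
  cell(0,4) bccab: ∅
  cell(1,5) ccaba: ∅
  cell(2,6) cabab: ∅
  cell(3,7) ababc: {X3}  orig:{}
  cell(0,5) bccaba: ∅
  cell(1,6) ccabab: ∅
  cell(2,7) cababc: ∅
  cell(0,6) bccabab: ∅
  cell(1,7) ccababc: ∅
  cell(0,7) bccababc: ∅

S ∉ T[0,7] ⇒ NO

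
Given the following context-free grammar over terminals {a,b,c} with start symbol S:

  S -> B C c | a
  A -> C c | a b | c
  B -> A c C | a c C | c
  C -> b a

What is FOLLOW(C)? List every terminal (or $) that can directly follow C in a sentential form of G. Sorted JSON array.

Compute FIRST by fixpoint:
round 1:
  A via A→a b: +{a}
  A via A→c: +{c}
  B via B→A c C: +{a,c}
  C via C→b a: +{b}
  S via S→B C c: +{a,c}
  S: {a,c}  A: {a,c}  B: {a,c}  C: {b}
round 2:
  A via A→C c: +{b}
  B via B→A c C: +{b}
  S via S→B C c: +{b}
  S: {a,b,c}  A: {a,b,c}  B: {a,b,c}  C: {b}
round 3: (no change)
  S: {a,b,c}  A: {a,b,c}  B: {a,b,c}  C: {b}

FOLLOW iteration:
initialize: $ ∈ FOLLOW(S)
pass 1:
  A→C c: FOLLOW(C) ⊇ FIRST(c) = {c}; new: +{c}
  B→A c C: FOLLOW(A) ⊇ FIRST(c) = {c}; new: +{c}
  S→B C c: FOLLOW(B) ⊇ FIRST(C) = {b}; new: +{b}
  FOLLOW(S)={$}  FOLLOW(A)={c}  FOLLOW(B)={b}  FOLLOW(C)={c}
pass 2:
  B→A c C: FOLLOW(C) ⊇ FOLLOW(B) ⊇ {b}; new: +{b}
  FOLLOW(S)={$}  FOLLOW(A)={c}  FOLLOW(B)={b}  FOLLOW(C)={b,c}
pass 3: (no change)
  FOLLOW(S)={$}  FOLLOW(A)={c}  FOLLOW(B)={b}  FOLLOW(C)={b,c}

FOLLOW(C) = ["b", "c"]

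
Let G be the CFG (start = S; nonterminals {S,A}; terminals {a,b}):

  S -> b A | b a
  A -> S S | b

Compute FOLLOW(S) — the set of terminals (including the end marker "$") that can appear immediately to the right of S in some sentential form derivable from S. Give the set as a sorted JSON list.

FIRST iteration:
[1]
  A via A→b: +{b}
  S via S→b A: +{b}
  FIRST[S]={b}  FIRST[A]={b}
[2] — fixpoint
  FIRST[S]={b}  FIRST[A]={b}

FOLLOW sets:
initialize: $ ∈ FOLLOW(S)
iter 1:
  A→S S: FOLLOW(S) ⊇ FIRST(S) = {b}; new: +{b}
  S→b A: FOLLOW(A) ⊇ FOLLOW(S) ⊇ {$,b}; new: +{$,b}
  S: {$,b}  A: {$,b}
iter 2: (stable)
  S: {$,b}  A: {$,b}

FOLLOW(S) = ["$", "b"]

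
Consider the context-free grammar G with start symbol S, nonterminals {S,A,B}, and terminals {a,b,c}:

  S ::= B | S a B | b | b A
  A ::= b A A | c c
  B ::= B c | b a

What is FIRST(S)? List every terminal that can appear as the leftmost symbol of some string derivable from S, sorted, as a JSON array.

FIRST iteration:
iter 1:
  A via A→b A A: +{b}
  A via A→c c: +{c}
  B via B→b a: +{b}
  S via S→B: +{b}
  FIRST(S)={b}  FIRST(A)={b,c}  FIRST(B)={b}
iter 2: (no change)
  FIRST(S)={b}  FIRST(A)={b,c}  FIRST(B)={b}

FIRST(S) = ["b"]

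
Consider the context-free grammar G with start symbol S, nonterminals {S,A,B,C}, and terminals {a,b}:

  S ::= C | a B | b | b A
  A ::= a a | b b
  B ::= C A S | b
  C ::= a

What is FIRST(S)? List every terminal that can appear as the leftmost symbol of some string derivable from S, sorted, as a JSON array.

FIRST iteration:
[1]
  A via A→a a: +{a}
  A via A→b b: +{b}
  B via B→b: +{b}
  C via C→a: +{a}
  S via S→C: +{a}
  S via S→b: +{b}
  FIRST[S]={a,b}  FIRST[A]={a,b}  FIRST[B]={b}  FIRST[C]={a}
[2]
  B via B→C A S: +{a}
  FIRST[S]={a,b}  FIRST[A]={a,b}  FIRST[B]={a,b}  FIRST[C]={a}
[3] done
  FIRST[S]={a,b}  FIRST[A]={a,b}  FIRST[B]={a,b}  FIRST[C]={a}

FIRST(S) = ["a", "b"]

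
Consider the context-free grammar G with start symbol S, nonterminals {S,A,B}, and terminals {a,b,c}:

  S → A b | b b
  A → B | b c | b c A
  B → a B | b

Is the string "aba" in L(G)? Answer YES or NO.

CNF form of G:
  S -> A T1 | T1 T1
  A -> T0 B | T1 T2 | T1 X3 | b
  B -> T0 B | b
  T0 -> a
  T1 -> b
  T2 -> c
  X3 -> T2 A

CYK table (by increasing span):
  T[0,0] 'a' = {T0}  orig:{}
  T[1,1] 'b' = {A,B,T1}  orig:{A,B}
  T[2,2] 'a' = {T0}  orig:{}
  T[0,1] 'ab' = {A,B}
  T[1,2] 'ba' = ∅
  T[0,2] 'aba' = ∅

S ∉ T[0,2] ⇒ NO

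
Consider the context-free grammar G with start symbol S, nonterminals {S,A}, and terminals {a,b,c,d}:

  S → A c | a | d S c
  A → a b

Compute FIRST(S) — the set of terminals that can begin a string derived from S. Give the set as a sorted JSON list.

FIRST sets, iterate to fixpoint:
pass 1:
  A via A→a b: +{a}
  S via S→A c: +{a}
  S via S→d S c: +{d}
  S: {a,d}  A: {a}
pass 2: (stable)
  S: {a,d}  A: {a}

FIRST(S) = ["a", "d"]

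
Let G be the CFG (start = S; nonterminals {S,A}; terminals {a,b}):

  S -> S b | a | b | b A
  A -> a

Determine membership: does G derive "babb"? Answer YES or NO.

Convert to CNF:
  S -> S T0 | T0 A | a | b
  A -> a
  T0 -> b

CYK table (by increasing span):
  [0..0]={S,T0}  "b"  orig:{S}
  [1..1]={A,S}  "a"
  [2..2]={S,T0}  "b"  orig:{S}
  [3..3]={S,T0}  "b"  orig:{S}
  [0..1]={S}  "ba"
  [1..2]={S}  "ab"
  [2..3]={S}  "bb"
  [0..2]={S}  "bab"
  [1..3]={S}  "abb"
  [0..3]={S}  "babb"

S ∈ T[0,3] ⇒ YES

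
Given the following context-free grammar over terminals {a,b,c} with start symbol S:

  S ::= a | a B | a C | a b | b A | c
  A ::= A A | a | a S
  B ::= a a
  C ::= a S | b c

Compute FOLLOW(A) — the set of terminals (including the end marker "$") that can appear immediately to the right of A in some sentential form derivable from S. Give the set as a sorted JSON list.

FIRST iteration:
[1]
  A via A→a: +{a}
  B via B→a a: +{a}
  C via C→a S: +{a}
  C via C→b c: +{b}
  S via S→a: +{a}
  S via S→b A: +{b}
  S via S→c: +{c}
  FIRST[S]={a,b,c}  FIRST[A]={a}  FIRST[B]={a}  FIRST[C]={a,b}
[2] done
  FIRST[S]={a,b,c}  FIRST[A]={a}  FIRST[B]={a}  FIRST[C]={a,b}

Compute FOLLOW by fixpoint:
FOLLOW(S) := {$}
pass 1:
  A→A A: FOLLOW(A) ⊇ FIRST(A) = {a}; new: +{a}
  A→a S: FOLLOW(S) ⊇ FOLLOW(A) ⊇ {a}; new: +{a}
  S→a B: FOLLOW(B) ⊇ FOLLOW(S) ⊇ {$,a}; new: +{$,a}
  S→a C: FOLLOW(C) ⊇ FOLLOW(S) ⊇ {$,a}; new: +{$,a}
  S→b A: FOLLOW(A) ⊇ FOLLOW(S) ⊇ {$,a}; new: +{$}
  FOLLOW(S)={$,a}  FOLLOW(A)={$,a}  FOLLOW(B)={$,a}  FOLLOW(C)={$,a}
pass 2: — fixpoint
  FOLLOW(S)={$,a}  FOLLOW(A)={$,a}  FOLLOW(B)={$,a}  FOLLOW(C)={$,a}

FOLLOW(A) = ["$", "a"]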